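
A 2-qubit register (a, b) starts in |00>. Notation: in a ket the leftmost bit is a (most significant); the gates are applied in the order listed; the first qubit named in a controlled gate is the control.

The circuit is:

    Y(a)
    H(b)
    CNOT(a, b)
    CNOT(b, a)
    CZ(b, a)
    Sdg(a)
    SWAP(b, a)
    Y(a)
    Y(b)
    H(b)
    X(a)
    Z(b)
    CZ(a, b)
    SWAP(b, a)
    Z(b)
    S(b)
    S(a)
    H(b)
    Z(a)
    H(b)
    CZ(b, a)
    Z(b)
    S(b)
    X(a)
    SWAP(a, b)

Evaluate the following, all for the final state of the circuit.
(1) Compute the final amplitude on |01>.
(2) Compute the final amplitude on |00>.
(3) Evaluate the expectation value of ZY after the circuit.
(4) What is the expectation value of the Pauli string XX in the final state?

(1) |01> carries amplitude 1/2 in the final state.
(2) The final state's coefficient on |00> equals I/2.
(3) The observable ZY averages to -1.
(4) The expectation value of XX is -1.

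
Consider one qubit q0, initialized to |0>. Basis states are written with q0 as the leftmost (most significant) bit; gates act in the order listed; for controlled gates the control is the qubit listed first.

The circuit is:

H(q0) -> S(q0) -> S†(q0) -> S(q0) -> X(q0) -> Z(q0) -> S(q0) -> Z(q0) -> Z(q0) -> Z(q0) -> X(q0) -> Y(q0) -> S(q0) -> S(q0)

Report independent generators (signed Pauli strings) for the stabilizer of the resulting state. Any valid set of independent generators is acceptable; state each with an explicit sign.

The final state is stabilized by the group generated by +X; other independent generating sets are equally valid.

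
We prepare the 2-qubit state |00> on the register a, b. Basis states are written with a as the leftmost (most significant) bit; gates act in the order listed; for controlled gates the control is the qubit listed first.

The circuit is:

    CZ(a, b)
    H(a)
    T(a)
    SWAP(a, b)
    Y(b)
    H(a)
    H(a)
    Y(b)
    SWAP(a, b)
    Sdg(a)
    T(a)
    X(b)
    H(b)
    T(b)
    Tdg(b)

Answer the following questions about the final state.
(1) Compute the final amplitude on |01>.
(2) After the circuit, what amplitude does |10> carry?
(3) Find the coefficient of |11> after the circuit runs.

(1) The final state's coefficient on |01> equals -1/2. Key observation: steps 4-9 multiply out to the identity, so the circuit reduces to the remaining gates.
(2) The final state's coefficient on |10> equals 1/2.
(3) |11> carries amplitude -1/2 in the final state.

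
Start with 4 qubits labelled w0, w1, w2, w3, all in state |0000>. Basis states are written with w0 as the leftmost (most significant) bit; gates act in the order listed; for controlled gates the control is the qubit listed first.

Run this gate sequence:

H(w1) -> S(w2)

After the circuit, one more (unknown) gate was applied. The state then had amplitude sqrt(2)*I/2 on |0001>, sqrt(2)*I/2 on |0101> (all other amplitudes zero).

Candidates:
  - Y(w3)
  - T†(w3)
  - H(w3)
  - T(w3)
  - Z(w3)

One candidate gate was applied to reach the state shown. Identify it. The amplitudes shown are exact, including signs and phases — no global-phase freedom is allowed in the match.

The unique candidate consistent with the amplitudes is Y(w3).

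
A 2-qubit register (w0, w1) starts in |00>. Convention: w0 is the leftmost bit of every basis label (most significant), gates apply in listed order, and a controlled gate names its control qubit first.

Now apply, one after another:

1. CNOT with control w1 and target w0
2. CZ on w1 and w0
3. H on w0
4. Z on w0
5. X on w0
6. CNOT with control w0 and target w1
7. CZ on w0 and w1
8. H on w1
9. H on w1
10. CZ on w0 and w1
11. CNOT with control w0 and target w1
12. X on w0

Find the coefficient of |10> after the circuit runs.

The final state's coefficient on |10> equals -sqrt(2)/2. Key observation: steps 5-12 multiply out to the identity, so the circuit reduces to the remaining gates.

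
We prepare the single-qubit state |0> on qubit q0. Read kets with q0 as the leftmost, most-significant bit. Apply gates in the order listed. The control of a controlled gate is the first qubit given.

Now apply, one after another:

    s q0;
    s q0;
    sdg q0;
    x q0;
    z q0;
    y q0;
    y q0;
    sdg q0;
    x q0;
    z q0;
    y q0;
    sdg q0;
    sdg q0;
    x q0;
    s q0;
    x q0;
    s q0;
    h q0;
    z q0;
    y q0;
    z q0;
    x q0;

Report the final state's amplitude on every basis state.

After the circuit, the state carries amplitude sqrt(2)/2 on |0>, sqrt(2)/2 on |1>.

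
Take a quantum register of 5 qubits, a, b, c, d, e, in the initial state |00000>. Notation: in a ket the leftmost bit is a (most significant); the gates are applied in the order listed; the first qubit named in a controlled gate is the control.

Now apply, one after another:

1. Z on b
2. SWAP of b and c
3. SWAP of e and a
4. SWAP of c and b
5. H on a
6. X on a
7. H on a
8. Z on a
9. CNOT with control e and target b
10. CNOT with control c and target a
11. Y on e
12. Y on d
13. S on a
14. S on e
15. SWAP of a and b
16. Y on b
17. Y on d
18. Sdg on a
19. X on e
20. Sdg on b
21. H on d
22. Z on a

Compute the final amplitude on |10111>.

The amplitude on |10111> is 0. Key observation: steps 5-8 multiply out to the identity, so the circuit reduces to the remaining gates.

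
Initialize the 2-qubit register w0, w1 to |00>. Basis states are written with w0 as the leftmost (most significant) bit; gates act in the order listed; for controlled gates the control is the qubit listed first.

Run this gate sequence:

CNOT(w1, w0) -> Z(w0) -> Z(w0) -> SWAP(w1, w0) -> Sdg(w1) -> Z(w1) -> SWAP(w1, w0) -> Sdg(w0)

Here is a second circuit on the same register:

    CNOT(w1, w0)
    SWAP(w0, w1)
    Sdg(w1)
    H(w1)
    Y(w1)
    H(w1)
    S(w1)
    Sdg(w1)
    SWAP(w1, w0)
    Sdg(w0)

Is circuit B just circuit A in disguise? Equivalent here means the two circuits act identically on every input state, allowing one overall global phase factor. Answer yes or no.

No, they are not equivalent — no single phase factor reconciles the two unitaries.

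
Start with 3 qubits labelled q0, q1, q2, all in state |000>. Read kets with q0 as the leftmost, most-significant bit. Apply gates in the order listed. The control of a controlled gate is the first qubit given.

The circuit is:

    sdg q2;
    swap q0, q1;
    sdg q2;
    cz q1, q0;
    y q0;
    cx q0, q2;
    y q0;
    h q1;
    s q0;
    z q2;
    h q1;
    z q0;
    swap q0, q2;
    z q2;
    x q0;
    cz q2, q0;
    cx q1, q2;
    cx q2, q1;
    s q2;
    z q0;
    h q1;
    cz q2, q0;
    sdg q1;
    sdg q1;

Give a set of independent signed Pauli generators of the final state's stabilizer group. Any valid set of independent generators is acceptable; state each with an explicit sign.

The stabilizer group can be generated by -IXI, +ZII, +IIZ, among other valid generating sets.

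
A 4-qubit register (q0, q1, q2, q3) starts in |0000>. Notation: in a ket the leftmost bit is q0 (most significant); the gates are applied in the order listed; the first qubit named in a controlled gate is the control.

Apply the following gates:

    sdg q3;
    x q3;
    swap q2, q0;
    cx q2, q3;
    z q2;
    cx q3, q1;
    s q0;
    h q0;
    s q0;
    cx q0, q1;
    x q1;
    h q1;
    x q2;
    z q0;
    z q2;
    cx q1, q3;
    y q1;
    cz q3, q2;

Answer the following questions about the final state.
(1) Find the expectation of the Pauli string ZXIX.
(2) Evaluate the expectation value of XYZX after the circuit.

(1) The observable ZXIX averages to 1.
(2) The expectation value of XYZX is 1.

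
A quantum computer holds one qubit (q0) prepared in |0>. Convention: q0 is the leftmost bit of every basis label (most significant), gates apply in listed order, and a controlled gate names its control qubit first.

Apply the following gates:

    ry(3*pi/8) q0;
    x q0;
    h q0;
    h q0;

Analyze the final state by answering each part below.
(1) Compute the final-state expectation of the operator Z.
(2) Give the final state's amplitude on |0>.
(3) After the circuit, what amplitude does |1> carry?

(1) The observable Z averages to -sqrt(2 - sqrt(2))/2. Key observation: the block from step 3 through step 4 cancels to the identity and can be dropped.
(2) |0> carries amplitude sin(3*pi/16) in the final state.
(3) The amplitude on |1> is cos(3*pi/16).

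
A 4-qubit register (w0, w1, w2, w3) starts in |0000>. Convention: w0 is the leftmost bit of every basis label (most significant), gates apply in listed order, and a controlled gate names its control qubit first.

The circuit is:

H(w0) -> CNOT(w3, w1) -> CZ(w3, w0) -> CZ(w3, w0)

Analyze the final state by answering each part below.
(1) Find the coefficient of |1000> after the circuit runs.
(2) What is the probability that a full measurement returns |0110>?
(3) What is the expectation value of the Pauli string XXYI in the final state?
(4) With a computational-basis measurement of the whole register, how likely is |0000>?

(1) The amplitude on |1000> is sqrt(2)/2. Key observation: the block from step 3 through step 4 cancels to the identity and can be dropped.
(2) A full measurement returns |0110> with probability 0.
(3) The expectation value of XXYI is 0.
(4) Outcome |0000> occurs with probability 1/2.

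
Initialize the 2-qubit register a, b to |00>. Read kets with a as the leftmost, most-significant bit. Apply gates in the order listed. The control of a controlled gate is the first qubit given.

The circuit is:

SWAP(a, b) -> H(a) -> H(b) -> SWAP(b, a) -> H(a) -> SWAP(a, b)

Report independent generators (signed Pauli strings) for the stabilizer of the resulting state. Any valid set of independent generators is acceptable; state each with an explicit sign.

The stabilizer group can be generated by +XI, +IZ, among other valid generating sets.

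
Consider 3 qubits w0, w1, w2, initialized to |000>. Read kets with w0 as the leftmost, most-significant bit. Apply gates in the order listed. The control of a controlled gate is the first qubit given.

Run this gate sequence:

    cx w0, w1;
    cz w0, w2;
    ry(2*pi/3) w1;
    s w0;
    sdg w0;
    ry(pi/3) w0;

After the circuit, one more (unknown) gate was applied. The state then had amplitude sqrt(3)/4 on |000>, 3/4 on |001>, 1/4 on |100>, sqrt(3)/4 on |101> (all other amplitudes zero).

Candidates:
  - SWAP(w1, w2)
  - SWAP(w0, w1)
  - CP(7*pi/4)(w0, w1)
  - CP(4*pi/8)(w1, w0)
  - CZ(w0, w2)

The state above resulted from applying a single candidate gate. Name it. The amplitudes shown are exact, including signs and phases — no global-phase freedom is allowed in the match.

The applied gate was SWAP(w1, w2). Key observation: gates 4-5 undo each other exactly, leaving only the rest of the circuit to track.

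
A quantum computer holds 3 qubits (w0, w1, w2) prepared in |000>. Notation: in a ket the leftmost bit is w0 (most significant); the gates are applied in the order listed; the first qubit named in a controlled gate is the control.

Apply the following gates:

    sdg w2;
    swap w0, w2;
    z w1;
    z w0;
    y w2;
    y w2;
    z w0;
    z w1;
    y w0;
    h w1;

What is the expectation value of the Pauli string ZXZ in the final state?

In the final state, ZXZ has expectation -1.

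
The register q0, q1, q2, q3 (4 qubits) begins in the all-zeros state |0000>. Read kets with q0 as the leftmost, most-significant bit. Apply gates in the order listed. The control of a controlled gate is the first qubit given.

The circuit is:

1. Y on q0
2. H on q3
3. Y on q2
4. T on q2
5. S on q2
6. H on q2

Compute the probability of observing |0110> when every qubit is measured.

A full measurement returns |0110> with probability 0.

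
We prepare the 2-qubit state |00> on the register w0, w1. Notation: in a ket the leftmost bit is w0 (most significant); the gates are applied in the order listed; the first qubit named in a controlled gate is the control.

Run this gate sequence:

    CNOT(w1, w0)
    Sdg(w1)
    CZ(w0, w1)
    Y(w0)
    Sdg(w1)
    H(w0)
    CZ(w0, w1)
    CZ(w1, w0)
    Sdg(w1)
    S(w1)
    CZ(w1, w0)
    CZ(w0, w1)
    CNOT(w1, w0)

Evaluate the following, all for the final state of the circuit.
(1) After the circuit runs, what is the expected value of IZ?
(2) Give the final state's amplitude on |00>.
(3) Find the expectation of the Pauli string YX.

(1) The observable IZ averages to 1.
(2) The final state's coefficient on |00> equals sqrt(2)*I/2.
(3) In the final state, YX has expectation 0.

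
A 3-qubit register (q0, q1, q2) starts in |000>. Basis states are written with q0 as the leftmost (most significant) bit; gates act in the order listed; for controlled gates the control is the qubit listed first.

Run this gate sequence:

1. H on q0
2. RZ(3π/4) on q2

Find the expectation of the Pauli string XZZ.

The observable XZZ averages to 1.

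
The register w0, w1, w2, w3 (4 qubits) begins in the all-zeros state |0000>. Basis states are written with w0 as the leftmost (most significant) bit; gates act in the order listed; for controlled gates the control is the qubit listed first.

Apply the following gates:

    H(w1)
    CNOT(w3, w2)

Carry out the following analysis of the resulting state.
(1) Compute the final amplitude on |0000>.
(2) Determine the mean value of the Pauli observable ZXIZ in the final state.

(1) The amplitude on |0000> is sqrt(2)/2.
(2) The expectation value of ZXIZ is 1.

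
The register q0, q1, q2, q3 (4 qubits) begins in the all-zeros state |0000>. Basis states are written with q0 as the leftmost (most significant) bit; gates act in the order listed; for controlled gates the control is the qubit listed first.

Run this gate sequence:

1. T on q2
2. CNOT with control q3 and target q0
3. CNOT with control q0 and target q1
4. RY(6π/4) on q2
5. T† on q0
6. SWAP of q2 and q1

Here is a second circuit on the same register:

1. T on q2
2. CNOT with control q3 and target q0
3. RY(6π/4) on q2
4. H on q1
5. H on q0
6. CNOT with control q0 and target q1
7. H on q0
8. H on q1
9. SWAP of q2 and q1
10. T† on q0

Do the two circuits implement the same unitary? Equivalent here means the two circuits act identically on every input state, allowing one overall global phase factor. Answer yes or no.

No, they are not equivalent — no single phase factor reconciles the two unitaries.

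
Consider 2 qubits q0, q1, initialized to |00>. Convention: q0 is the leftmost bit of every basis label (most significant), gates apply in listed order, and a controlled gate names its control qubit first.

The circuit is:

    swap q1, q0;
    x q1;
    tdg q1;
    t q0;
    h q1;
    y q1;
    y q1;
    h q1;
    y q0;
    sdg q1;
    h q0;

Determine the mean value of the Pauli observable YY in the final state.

The expectation value of YY is 0. Key observation: gates 5-8 undo each other exactly, leaving only the rest of the circuit to track.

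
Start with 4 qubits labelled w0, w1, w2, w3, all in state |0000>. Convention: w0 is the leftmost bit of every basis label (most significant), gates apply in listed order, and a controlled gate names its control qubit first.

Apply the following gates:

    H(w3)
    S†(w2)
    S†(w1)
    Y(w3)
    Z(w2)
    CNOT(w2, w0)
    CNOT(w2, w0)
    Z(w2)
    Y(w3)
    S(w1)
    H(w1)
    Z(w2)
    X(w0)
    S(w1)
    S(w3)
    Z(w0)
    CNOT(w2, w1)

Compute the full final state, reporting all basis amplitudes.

The resulting statevector has amplitude -1/2 on |1000>, -I/2 on |1001>, -I/2 on |1100>, 1/2 on |1101>, and 0 on every other basis state. Key observation: the block from step 3 through step 10 cancels to the identity and can be dropped.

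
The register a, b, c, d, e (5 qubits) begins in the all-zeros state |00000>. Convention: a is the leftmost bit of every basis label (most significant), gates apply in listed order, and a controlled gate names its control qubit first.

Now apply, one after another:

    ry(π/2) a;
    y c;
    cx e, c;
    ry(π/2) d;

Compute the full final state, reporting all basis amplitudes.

The final amplitudes are I/2 on |00100>, I/2 on |00110>, I/2 on |10100>, I/2 on |10110>, and 0 on every other basis state.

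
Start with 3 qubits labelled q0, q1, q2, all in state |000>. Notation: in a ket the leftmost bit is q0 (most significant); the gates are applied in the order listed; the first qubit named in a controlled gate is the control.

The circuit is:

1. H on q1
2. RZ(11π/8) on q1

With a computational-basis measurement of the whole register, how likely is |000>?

Outcome |000> occurs with probability 1/2.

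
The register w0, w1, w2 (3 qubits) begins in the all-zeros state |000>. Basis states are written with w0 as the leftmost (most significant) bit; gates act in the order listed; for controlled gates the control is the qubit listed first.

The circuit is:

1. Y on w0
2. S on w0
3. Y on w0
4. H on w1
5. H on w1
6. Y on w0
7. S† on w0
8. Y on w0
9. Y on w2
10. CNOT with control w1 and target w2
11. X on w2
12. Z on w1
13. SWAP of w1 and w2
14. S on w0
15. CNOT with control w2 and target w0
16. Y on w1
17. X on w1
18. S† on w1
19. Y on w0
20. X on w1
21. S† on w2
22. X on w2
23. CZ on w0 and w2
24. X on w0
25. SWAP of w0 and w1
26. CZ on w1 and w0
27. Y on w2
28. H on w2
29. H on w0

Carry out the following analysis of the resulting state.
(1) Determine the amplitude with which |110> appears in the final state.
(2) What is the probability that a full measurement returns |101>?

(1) The amplitude on |110> is 0. Key observation: the block from step 1 through step 8 cancels to the identity and can be dropped.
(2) Outcome |101> occurs with probability 1/4.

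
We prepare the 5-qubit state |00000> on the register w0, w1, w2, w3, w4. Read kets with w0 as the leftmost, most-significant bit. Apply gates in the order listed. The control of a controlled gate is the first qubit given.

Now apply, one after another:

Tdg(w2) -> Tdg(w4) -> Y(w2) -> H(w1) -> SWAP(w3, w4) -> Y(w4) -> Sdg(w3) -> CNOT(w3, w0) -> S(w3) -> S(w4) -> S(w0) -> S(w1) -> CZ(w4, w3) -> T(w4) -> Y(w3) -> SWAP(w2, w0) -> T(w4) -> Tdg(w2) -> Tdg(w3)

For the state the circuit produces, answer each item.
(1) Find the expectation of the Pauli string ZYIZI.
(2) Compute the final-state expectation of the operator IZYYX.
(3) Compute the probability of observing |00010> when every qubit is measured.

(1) The expectation value of ZYIZI is 1.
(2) The expectation value of IZYYX is 0.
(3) The probability of measuring |00010> is 0.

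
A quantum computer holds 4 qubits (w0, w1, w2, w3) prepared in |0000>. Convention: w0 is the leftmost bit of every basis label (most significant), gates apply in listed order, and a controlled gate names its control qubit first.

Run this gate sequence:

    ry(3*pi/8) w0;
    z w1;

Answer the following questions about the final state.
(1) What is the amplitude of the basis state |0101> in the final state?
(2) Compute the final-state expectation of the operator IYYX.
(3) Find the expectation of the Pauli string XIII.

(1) The final state's coefficient on |0101> equals 0.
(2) The observable IYYX averages to 0.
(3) The observable XIII averages to sqrt(sqrt(2) + 2)/2.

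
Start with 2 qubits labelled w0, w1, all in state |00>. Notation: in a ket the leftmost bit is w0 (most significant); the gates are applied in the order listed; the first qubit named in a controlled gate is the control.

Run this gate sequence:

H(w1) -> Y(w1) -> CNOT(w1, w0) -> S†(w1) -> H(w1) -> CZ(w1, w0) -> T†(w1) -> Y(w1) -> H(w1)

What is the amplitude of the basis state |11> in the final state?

The amplitude on |11> is sqrt(2)*(-I - exp(I*pi/4))/4.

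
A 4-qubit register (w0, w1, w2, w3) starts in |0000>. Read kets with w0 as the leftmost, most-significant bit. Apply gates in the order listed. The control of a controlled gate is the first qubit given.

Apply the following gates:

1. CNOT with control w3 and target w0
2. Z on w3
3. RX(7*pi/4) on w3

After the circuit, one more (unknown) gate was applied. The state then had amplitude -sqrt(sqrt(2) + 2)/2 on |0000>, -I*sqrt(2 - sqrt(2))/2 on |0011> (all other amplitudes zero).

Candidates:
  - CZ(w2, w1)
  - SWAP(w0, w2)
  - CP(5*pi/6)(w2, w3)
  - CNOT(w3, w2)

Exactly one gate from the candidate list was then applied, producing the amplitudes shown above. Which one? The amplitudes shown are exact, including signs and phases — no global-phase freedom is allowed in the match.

The unique candidate consistent with the amplitudes is CNOT(w3, w2).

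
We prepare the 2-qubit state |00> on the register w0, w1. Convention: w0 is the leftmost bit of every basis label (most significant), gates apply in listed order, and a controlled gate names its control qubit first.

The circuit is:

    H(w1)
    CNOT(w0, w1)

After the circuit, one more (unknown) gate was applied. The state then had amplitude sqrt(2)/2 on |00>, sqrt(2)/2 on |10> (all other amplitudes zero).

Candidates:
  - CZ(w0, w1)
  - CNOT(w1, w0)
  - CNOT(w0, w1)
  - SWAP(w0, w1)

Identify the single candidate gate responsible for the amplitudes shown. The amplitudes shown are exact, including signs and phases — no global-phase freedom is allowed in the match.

It was SWAP(w0, w1) that produced the state shown.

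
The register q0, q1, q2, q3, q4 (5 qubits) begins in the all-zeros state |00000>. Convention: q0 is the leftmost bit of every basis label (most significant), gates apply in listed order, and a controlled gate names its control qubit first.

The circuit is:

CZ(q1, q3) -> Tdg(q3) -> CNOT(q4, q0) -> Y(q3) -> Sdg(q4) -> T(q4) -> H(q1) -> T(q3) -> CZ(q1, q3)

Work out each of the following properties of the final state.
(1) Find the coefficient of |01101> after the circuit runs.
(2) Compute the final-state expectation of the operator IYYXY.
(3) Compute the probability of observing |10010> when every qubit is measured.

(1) The amplitude on |01101> is 0.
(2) The expectation value of IYYXY is 0.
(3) Outcome |10010> occurs with probability 0.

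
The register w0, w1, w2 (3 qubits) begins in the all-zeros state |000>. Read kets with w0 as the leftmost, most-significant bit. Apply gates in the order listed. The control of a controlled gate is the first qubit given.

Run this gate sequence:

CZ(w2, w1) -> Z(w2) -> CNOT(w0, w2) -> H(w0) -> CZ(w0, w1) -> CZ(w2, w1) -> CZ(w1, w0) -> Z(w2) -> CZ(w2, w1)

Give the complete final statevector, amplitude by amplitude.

The resulting statevector has amplitude sqrt(2)/2 on |000>, sqrt(2)/2 on |100>, and 0 on every other basis state.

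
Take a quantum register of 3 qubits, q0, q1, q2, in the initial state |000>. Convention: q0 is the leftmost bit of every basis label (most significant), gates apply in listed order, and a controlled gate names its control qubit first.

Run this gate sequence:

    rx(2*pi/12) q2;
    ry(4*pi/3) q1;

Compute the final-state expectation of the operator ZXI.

The expectation value of ZXI is -sqrt(3)/2.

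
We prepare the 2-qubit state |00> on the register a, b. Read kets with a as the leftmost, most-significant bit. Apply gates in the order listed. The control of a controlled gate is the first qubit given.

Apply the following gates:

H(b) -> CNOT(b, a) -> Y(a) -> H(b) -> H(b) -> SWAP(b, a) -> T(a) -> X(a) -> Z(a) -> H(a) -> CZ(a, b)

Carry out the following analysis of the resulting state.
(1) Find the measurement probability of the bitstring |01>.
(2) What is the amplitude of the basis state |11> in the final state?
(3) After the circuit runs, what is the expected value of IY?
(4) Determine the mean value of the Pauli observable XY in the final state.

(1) A full measurement returns |01> with probability 1/4.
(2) |11> carries amplitude -I/2 in the final state.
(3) In the final state, IY has expectation -sqrt(2)/2.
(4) In the final state, XY has expectation -sqrt(2)/2.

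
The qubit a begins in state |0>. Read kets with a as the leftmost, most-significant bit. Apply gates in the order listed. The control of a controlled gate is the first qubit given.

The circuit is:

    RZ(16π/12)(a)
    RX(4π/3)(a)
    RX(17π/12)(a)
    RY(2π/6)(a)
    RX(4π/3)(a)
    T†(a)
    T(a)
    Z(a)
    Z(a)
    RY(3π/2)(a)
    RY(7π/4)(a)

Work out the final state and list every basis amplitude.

The resulting statevector has amplitude (-2*sqrt(2) + sqrt(6) - 2*sqrt(2)*I + sqrt(6)*I)*exp(I*pi/3)/8 on |0>, (2 + sqrt(6) + 2*sqrt(2) - 2*I + sqrt(6)*I + 2*sqrt(2)*I)*exp(I*pi/3)/8 on |1>.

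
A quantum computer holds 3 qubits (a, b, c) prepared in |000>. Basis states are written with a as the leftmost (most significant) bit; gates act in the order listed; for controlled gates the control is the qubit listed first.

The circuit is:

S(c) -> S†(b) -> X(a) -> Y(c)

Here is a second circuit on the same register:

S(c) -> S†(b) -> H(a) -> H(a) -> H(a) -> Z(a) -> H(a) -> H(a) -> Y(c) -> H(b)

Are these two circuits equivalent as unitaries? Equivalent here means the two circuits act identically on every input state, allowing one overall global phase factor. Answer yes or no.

No — the two circuits implement different unitaries, even allowing a global phase.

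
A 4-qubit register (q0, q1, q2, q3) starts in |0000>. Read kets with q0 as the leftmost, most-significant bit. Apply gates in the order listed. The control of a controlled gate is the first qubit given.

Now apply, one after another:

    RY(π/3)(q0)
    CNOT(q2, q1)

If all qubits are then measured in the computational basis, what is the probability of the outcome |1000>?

Outcome |1000> occurs with probability 1/4.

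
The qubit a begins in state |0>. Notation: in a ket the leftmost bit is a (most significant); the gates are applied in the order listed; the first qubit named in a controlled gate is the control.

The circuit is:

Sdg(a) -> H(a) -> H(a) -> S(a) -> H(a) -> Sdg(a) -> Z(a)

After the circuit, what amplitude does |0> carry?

The final state's coefficient on |0> equals sqrt(2)/2.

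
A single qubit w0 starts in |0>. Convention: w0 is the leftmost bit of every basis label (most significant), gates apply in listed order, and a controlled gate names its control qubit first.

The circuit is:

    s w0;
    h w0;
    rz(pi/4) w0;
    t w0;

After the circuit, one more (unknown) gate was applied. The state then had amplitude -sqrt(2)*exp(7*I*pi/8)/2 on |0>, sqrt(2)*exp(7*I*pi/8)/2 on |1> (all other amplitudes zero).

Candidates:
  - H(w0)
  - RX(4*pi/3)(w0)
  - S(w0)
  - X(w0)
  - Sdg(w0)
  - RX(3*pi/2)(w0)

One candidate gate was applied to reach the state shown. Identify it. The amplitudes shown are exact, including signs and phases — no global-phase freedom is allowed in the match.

The unique candidate consistent with the amplitudes is S(w0).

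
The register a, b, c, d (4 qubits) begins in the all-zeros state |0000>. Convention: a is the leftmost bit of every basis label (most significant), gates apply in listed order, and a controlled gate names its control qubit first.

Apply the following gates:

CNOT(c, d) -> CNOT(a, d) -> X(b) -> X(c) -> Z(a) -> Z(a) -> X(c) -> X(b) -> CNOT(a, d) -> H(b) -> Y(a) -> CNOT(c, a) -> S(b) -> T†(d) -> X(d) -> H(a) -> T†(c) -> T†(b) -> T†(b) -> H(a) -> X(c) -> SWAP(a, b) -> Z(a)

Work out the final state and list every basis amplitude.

The final amplitudes are sqrt(2)*I/2 on |0111>, -sqrt(2)*I/2 on |1111>, and 0 on every other basis state. Key observation: the block from step 2 through step 9 cancels to the identity and can be dropped.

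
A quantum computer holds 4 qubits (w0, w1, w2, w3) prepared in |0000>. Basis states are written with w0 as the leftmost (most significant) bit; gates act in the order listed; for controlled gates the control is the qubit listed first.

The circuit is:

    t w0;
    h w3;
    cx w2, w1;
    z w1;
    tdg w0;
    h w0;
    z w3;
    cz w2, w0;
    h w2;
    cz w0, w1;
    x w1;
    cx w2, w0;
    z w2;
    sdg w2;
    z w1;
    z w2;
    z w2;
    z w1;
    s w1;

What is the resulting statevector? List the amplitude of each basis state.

The final amplitudes are 0 on |0000>, 0 on |0001>, 0 on |0010>, 0 on |0011>, sqrt(2)*I/4 on |0100>, -sqrt(2)*I/4 on |0101>, -sqrt(2)/4 on |0110>, sqrt(2)/4 on |0111>, 0 on |1000>, 0 on |1001>, 0 on |1010>, 0 on |1011>, sqrt(2)*I/4 on |1100>, -sqrt(2)*I/4 on |1101>, -sqrt(2)/4 on |1110>, sqrt(2)/4 on |1111>. Key observation: gates 15-18 undo each other exactly, leaving only the rest of the circuit to track.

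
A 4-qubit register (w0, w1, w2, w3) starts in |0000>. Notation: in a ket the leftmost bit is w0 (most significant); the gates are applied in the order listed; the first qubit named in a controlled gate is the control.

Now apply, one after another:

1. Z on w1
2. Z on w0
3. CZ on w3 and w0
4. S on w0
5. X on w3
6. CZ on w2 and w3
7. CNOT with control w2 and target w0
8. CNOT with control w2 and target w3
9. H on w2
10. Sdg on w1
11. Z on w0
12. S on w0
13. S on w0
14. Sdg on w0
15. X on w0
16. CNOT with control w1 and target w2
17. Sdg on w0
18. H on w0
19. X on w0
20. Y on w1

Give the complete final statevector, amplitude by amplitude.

The final amplitudes are -1/2 on |0101>, -1/2 on |0111>, 1/2 on |1101>, 1/2 on |1111>, and 0 on every other basis state.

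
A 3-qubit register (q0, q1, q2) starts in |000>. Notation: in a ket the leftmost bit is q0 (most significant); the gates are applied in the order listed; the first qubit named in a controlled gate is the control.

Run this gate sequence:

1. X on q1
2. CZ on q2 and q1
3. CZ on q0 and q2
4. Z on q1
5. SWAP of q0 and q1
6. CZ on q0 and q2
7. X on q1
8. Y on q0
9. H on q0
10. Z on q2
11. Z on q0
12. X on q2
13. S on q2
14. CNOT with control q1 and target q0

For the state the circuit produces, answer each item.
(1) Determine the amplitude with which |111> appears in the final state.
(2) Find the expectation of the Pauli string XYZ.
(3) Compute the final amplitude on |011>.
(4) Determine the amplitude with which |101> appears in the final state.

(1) |111> carries amplitude -sqrt(2)/2 in the final state.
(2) The expectation value of XYZ is 0.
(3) The amplitude on |011> is sqrt(2)/2.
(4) The amplitude on |101> is 0.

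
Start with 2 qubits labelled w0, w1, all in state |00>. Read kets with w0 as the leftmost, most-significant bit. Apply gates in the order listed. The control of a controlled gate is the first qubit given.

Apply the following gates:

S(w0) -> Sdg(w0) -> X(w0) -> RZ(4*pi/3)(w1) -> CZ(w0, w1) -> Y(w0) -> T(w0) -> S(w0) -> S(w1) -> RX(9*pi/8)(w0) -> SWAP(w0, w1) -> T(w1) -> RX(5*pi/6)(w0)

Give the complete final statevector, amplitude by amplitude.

After the circuit, the state carries amplitude (-sqrt(6) + sqrt(2))*exp(5*I*pi/6)*sin(pi/16)/4 on |00>, (-sqrt(2) + sqrt(6))*exp(7*I*pi/12)*cos(pi/16)/4 on |01>, -(sqrt(2) + sqrt(6))*exp(I*pi/3)*sin(pi/16)/4 on |10>, (sqrt(2) + sqrt(6))*exp(I*pi/12)*cos(pi/16)/4 on |11>. Key observation: steps 1-2 multiply out to the identity, so the circuit reduces to the remaining gates.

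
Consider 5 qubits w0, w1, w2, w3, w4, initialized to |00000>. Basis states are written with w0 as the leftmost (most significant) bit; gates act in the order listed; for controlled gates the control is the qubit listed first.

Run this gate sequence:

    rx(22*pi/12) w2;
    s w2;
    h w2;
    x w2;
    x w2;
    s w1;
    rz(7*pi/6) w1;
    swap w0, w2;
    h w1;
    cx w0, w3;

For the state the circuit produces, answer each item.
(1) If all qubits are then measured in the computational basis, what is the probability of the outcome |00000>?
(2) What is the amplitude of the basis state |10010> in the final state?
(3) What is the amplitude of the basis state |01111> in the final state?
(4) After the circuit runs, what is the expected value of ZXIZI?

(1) Outcome |00000> occurs with probability 1/8.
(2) |10010> carries amplitude sqrt(6)*exp(5*I*pi/12)/4 in the final state.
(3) The amplitude on |01111> is 0.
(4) The observable ZXIZI averages to 1.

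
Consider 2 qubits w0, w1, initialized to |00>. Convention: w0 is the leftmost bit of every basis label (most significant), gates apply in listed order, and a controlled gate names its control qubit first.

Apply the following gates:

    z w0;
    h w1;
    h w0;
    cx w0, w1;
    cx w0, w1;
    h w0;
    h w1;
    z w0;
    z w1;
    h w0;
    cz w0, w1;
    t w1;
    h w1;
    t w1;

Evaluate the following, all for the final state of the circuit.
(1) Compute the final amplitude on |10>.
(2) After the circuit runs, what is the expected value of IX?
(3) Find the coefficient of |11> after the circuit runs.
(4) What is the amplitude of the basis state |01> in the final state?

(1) |10> carries amplitude 1/2 in the final state.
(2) In the final state, IX has expectation sqrt(2)/2.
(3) |11> carries amplitude exp(I*pi/4)/2 in the final state.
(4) The amplitude on |01> is exp(I*pi/4)/2.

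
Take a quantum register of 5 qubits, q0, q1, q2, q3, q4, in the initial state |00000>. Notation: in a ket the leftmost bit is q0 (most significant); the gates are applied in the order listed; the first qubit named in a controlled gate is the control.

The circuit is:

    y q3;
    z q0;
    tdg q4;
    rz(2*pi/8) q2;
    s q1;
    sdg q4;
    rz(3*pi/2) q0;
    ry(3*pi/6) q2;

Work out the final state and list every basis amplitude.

After the circuit, the state carries amplitude -sqrt(2)*exp(5*I*pi/8)/2 on |00010>, -sqrt(2)*exp(5*I*pi/8)/2 on |00110>, and 0 on every other basis state.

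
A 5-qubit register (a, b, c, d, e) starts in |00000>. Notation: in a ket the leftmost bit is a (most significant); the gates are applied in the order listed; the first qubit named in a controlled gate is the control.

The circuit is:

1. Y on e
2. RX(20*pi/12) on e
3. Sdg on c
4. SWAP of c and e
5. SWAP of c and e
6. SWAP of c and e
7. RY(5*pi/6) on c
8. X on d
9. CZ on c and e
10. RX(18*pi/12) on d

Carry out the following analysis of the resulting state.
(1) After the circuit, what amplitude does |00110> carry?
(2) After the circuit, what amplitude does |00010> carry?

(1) The amplitude on |00110> is (1 - I)*(-2 - sqrt(3)*I + I)/8.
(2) The amplitude on |00010> is (1 - I)*(2 - sqrt(3)*I - I)/8.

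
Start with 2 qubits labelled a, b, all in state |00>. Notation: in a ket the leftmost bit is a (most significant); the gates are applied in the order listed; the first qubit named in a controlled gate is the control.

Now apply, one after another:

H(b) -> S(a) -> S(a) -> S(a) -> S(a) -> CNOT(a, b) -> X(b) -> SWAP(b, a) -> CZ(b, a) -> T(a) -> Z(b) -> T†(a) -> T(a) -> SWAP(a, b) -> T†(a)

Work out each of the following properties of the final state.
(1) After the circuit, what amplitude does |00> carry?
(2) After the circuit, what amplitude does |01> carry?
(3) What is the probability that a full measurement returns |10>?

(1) |00> carries amplitude sqrt(2)/2 in the final state.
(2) The amplitude on |01> is sqrt(2)*exp(I*pi/4)/2.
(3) Outcome |10> occurs with probability 0.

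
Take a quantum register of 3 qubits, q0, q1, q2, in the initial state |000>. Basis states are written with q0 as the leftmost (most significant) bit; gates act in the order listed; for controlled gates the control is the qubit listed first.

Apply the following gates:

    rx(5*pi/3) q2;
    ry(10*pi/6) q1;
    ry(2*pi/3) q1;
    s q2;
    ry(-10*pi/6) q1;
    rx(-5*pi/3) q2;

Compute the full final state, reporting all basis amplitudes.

The resulting statevector has amplitude 3/8 + I/8 on |000>, sqrt(3)*(-1 - I)/8 on |001>, sqrt(3)*(3 + I)/8 on |010>, -3/8 - 3*I/8 on |011>, 0 on |100>, 0 on |101>, 0 on |110>, 0 on |111>.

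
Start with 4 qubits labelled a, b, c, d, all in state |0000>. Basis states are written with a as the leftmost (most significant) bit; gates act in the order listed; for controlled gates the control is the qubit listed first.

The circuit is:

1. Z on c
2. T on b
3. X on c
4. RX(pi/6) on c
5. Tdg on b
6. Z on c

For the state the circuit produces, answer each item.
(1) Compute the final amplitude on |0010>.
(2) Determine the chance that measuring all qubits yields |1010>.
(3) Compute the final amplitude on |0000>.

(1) The final state's coefficient on |0010> equals -sqrt(6)/4 - sqrt(2)/4.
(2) A full measurement returns |1010> with probability 0.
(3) |0000> carries amplitude I*(-sqrt(6) + sqrt(2))/4 in the final state.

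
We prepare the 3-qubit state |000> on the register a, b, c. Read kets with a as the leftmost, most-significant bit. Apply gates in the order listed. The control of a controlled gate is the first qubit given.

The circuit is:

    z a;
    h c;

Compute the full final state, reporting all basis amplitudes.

The resulting statevector has amplitude sqrt(2)/2 on |000>, sqrt(2)/2 on |001>, and 0 on every other basis state.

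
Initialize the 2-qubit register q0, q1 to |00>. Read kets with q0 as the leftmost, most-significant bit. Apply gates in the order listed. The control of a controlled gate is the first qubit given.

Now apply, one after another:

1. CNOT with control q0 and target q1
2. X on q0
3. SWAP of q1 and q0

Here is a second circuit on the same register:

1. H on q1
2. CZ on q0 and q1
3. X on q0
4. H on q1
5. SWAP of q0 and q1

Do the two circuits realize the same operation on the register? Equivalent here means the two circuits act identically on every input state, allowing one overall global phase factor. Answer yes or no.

Yes — the two circuits implement the same unitary up to a global phase.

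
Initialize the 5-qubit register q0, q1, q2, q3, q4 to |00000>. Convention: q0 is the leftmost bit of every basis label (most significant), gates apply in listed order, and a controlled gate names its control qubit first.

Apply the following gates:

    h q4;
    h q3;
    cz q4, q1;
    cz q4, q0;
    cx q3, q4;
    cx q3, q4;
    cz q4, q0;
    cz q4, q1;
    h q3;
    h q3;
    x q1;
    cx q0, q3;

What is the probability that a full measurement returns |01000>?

The probability of measuring |01000> is 1/4. Key observation: gates 2-9 undo each other exactly, leaving only the rest of the circuit to track.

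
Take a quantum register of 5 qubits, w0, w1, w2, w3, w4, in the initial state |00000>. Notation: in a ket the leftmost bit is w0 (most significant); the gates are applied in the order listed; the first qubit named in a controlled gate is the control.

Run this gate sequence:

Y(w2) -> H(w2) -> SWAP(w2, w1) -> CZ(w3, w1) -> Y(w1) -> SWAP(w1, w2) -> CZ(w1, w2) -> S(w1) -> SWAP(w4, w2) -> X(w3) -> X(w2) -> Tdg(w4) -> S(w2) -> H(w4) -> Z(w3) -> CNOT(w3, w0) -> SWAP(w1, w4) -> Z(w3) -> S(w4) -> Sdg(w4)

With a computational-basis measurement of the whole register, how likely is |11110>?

The probability of measuring |11110> is 1/2 - sqrt(2)/4.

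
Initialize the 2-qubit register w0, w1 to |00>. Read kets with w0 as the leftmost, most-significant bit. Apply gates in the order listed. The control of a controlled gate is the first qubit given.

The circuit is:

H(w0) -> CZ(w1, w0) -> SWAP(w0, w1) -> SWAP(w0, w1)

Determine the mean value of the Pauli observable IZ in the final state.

The observable IZ averages to 1.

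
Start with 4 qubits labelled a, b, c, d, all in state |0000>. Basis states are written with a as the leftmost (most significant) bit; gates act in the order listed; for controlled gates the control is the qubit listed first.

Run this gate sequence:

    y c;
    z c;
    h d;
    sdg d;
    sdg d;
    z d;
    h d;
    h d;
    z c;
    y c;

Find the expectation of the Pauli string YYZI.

The expectation value of YYZI is 0.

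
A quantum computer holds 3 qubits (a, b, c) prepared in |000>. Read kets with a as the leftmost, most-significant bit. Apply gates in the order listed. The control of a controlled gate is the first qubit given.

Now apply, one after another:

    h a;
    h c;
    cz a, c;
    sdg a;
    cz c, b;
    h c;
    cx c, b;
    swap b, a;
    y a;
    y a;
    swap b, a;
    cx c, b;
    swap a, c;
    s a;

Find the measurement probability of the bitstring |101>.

The probability of measuring |101> is 1/2. Key observation: gates 7-12 undo each other exactly, leaving only the rest of the circuit to track.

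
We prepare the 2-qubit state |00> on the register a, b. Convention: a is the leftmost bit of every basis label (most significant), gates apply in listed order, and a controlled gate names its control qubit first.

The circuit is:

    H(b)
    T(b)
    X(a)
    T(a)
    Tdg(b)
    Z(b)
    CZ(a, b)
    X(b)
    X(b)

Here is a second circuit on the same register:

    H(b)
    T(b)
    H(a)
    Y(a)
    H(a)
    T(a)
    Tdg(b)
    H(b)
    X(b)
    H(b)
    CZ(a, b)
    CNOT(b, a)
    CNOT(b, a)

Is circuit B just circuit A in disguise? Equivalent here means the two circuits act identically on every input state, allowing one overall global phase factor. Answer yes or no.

No, they are not equivalent — no single phase factor reconciles the two unitaries.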